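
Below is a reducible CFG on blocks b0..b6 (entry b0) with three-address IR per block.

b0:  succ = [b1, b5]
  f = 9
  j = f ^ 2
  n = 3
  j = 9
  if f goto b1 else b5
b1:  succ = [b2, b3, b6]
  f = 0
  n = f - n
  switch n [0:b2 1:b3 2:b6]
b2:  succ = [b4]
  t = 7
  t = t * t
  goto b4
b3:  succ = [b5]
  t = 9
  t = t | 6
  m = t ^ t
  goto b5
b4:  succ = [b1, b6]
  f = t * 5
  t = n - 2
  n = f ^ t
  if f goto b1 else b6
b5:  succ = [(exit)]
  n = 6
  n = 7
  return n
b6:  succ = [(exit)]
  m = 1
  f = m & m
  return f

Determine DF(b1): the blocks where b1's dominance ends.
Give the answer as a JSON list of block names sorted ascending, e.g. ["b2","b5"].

idom tree: b1←b0 b2←b1 b3←b1 b4←b2 b5←b0 b6←b1
Join-block Dom:
  b1: preds {b0,b4}: {b0} ∩ {b0,b1,b2,b4} = {b0}; idom=b0
  b5: preds {b0,b3}: {b0} ∩ {b0,b1,b3} = {b0}; idom=b0
  b6: preds {b1,b4}: {b0,b1} ∩ {b0,b1,b2,b4} = {b0,b1}; idom=b1

DF walk-up:
  join b1 pred b0: · stop@b0
  join b1 pred b4: b4→b2→b1 stop@b0
  join b5 pred b0: · stop@b0
  join b5 pred b3: b3→b1 stop@b0
  join b6 pred b1: · stop@b1
  join b6 pred b4: b4→b2 stop@b1
  b0: DF=∅
  b1: DF={b1,b5}
  b2: DF={b1,b6}
  b3: DF={b5}
  b4: DF={b1,b6}
  b5: DF=∅
  b6: DF=∅

DF(b1) = ["b1", "b5"]

Answer: ["b1", "b5"]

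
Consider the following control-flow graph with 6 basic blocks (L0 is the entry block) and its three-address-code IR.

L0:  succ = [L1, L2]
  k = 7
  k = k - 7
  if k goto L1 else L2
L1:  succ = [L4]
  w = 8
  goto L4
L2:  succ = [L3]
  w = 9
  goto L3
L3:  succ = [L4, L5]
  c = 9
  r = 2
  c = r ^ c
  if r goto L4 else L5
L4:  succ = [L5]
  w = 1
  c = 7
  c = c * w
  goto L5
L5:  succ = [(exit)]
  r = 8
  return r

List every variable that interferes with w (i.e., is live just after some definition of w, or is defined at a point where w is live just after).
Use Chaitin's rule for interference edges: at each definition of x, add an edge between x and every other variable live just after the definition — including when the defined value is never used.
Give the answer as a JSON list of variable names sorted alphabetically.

def/use:
  L0: {k} / ∅
  L1: {w} / ∅
  L2: {w} / ∅
  L3: {c,r} / ∅
  L4: {c,w} / ∅
  L5: {r} / ∅

Liveness:
  L0 li=∅ lo=∅
  L1 li=∅ lo=∅
  L2 li=∅ lo=∅
  L3 li=∅ lo=∅
  L4 li=∅ lo=∅
  L5 li=∅ lo=∅

Interfere edges:
  c — {r,w}
  k — ∅
  r — {c}
  w — {c}

N(w) = ["c"]

Answer: ["c"]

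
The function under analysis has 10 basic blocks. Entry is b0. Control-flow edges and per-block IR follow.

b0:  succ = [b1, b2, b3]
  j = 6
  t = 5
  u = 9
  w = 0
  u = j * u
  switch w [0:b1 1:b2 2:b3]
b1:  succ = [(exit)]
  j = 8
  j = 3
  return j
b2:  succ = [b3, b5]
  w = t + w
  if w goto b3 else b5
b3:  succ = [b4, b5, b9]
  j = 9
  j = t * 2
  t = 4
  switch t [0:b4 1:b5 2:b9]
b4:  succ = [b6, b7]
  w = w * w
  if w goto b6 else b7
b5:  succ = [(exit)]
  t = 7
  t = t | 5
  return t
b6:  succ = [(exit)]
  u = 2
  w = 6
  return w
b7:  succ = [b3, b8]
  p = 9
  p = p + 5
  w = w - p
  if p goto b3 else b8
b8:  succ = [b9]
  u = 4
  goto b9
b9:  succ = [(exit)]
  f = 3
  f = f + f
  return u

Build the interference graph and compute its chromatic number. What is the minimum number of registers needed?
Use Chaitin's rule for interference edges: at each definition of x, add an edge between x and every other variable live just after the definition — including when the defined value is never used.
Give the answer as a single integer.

Block summaries:
  b0 def {j,t,u,w} use ∅
  b1 def {j} use ∅
  b2 def {w} use {t,w}
  b3 def {j,t} use {t}
  b4 def {w} use {w}
  b5 def {t} use ∅
  b6 def {u,w} use ∅
  b7 def {p,w} use {w}
  b8 def {u} use ∅
  b9 def {f} use {u}

Live sets:
  b0 li=∅ lo={t,u,w}
  b1 li=∅ lo=∅
  b2 li={t,u,w} lo={t,u,w}
  b3 li={t,u,w} lo={t,u,w}
  b4 li={t,u,w} lo={t,u,w}
  b5 li=∅ lo=∅
  b6 li=∅ lo=∅
  b7 li={t,u,w} lo={t,u,w}
  b8 li=∅ lo={u}
  b9 li={u} lo=∅

Interference:
  f↔{u}
  j↔{t,u,w}
  p↔{t,u,w}
  t↔{j,p,u,w}
  u↔{f,j,p,t,w}
  w↔{j,p,t,u}

Registers:
  {j,t,u,w} pairwise interfere (4-clique) ⇒ χ ≥ 4
  4-colouring: c0={u}  c1={f,t}  c2={w}  c3={j,p}
  χ = 4

Answer: 4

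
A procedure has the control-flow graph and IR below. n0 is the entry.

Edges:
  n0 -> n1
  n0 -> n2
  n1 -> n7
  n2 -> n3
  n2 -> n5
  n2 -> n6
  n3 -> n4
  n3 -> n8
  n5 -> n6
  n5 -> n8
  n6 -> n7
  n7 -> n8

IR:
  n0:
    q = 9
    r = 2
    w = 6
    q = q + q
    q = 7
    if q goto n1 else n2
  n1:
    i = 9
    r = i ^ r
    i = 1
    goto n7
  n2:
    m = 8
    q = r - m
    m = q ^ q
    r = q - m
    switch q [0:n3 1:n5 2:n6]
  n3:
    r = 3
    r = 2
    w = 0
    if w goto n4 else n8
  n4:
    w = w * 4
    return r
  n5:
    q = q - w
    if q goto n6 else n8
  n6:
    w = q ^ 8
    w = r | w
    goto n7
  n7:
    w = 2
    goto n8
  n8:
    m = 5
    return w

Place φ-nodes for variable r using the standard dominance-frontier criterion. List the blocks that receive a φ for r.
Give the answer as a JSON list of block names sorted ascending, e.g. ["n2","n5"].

idom tree: n1←n0 n2←n0 n3←n2 n4←n3 n5←n2 n6←n2 n7←n0 n8←n0
Dom at joins:
  n6: preds {n2,n5}: {n0,n2} ∩ {n0,n2,n5} = {n0,n2}; idom=n2
  n7: preds {n1,n6}: {n0,n1} ∩ {n0,n2,n6} = {n0}; idom=n0
  n8: preds {n3,n5,n7}: {n0,n2,n3} ∩ {n0,n2,n5} ∩ {n0,n7} = {n0}; idom=n0

DF derivation:
  join n6 pred n2: · stop@n2
  join n6 pred n5: n5 stop@n2
  join n7 pred n1: n1 stop@n0
  join n7 pred n6: n6→n2 stop@n0
  join n8 pred n3: n3→n2 stop@n0
  join n8 pred n5: n5→n2 stop@n0
  join n8 pred n7: n7 stop@n0
  n0: DF=∅
  n1: DF={n7}
  n2: DF={n7,n8}
  n3: DF={n8}
  n4: DF=∅
  n5: DF={n6,n8}
  n6: DF={n7}
  n7: DF={n8}
  n8: DF=∅

φ for r: defs {n0,n1,n2,n3}
  DF⁺ = {n7,n8}

Answer: ["n7", "n8"]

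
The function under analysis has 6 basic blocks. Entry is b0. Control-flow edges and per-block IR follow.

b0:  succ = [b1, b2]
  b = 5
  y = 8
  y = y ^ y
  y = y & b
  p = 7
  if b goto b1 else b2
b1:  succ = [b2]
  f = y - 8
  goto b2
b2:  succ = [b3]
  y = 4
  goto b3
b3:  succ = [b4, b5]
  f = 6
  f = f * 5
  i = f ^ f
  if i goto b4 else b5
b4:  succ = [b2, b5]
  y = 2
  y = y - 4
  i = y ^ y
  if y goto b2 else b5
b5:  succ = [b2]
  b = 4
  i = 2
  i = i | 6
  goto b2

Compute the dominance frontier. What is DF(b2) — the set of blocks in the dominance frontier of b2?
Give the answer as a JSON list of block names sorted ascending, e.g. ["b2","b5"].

idom tree: b1←b0 b2←b0 b3←b2 b4←b3 b5←b3
Dom∩ at merges:
  b2: preds {b0,b1,b4,b5}: {b0} ∩ {b0,b1} ∩ {b0,b2,b3,b4} ∩ {b0,b2,b3,b5} = {b0}; idom=b0
  b5: preds {b3,b4}: {b0,b2,b3} ∩ {b0,b2,b3,b4} = {b0,b2,b3}; idom=b3

DF walk-up:
  b2←b0: walk · to b0
  b2←b1: walk b1 to b0
  b2←b4: walk b4→b3→b2 to b0
  b2←b5: walk b5→b3→b2 to b0
  b5←b3: walk · to b3
  b5←b4: walk b4 to b3
  b0: DF=∅
  b1: DF={b2}
  b2: DF={b2}
  b3: DF={b2}
  b4: DF={b2,b5}
  b5: DF={b2}

DF(b2) = ["b2"]

Answer: ["b2"]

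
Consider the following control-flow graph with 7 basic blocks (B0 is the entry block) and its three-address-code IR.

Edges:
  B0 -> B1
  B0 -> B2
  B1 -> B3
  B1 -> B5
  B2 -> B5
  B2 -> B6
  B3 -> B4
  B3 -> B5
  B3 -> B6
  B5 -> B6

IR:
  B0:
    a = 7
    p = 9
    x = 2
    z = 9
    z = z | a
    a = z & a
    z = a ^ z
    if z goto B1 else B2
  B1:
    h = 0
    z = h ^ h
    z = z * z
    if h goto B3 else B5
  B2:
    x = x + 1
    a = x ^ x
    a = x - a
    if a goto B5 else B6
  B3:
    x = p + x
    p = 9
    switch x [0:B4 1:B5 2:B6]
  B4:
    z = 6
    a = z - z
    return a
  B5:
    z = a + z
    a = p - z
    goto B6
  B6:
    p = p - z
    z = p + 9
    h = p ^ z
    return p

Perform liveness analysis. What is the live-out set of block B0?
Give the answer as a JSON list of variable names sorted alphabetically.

Answer: ["a", "p", "x", "z"]

Working:
Block summaries:
  B0: {a,p,x,z} / ∅
  B1: {h,z} / ∅
  B2: {a,x} / {x}
  B3: {p,x} / {p,x}
  B4: {a,z} / ∅
  B5: {a,z} / {a,p,z}
  B6: {h,p,z} / {p,z}

Backward fixpoint:
  B0 li=∅ lo={a,p,x,z}
  B1 li={a,p,x} lo={a,p,x,z}
  B2 li={p,x,z} lo={a,p,z}
  B3 li={a,p,x,z} lo={a,p,z}
  B4 li=∅ lo=∅
  B5 li={a,p,z} lo={p,z}
  B6 li={p,z} lo=∅

live-out(B0) = ["a", "p", "x", "z"]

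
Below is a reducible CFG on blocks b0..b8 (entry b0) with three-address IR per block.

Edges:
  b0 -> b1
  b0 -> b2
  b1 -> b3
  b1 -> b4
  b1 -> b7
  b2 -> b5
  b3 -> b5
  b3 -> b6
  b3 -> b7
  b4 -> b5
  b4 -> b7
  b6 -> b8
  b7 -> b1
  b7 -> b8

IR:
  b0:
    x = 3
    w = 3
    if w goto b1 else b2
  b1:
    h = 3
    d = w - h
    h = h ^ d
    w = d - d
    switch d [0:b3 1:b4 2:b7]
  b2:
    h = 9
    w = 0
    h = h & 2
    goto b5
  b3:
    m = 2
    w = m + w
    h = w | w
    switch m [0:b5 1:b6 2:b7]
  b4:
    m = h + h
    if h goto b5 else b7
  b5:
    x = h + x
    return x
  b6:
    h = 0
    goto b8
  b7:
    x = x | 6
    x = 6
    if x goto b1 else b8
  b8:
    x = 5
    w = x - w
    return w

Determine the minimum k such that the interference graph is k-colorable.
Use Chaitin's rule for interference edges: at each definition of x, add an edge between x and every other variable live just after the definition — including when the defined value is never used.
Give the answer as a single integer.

Block summaries:
  b0: def={w,x} ue=∅
  b1: def={d,h,w} ue={w}
  b2: def={h,w} ue=∅
  b3: def={h,m,w} ue={w}
  b4: def={m} ue={h}
  b5: def={x} ue={h,x}
  b6: def={h} ue=∅
  b7: def={x} ue={x}
  b8: def={w,x} ue={w}

Liveness:
  b0: in=∅ out={w,x}
  b1: in={w,x} out={h,w,x}
  b2: in={x} out={h,x}
  b3: in={w,x} out={h,w,x}
  b4: in={h,w,x} out={h,w,x}
  b5: in={h,x} out=∅
  b6: in={w} out={w}
  b7: in={w,x} out={w,x}
  b8: in={w} out=∅

Interference:
  d: {h,w,x}
  h: {d,m,w,x}
  m: {h,w,x}
  w: {d,h,m,x}
  x: {d,h,m,w}

Chromatic number:
  {d,h,w,x} pairwise interfere (4-clique) ⇒ χ ≥ 4
  assign d→R3 h→R0 m→R3 w→R1 x→R2 — no edge inside a register ⇒ χ ≤ 4
  χ = 4

Answer: 4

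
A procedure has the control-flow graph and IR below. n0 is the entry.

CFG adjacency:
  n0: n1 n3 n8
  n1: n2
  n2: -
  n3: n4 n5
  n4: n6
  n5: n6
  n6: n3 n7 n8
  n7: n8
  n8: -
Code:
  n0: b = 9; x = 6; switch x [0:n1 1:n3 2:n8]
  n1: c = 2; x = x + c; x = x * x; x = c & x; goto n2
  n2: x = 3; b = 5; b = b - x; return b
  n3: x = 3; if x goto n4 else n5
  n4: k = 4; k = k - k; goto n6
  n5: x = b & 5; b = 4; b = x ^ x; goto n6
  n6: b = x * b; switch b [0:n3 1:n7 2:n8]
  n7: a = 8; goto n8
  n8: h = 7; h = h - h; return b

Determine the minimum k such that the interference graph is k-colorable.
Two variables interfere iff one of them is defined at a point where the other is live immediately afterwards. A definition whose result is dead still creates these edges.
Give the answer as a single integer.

Per-block:
  n0: {b,x} / ∅
  n1: {c,x} / {x}
  n2: {b,x} / ∅
  n3: {x} / ∅
  n4: {k} / ∅
  n5: {b,x} / {b}
  n6: {b} / {b,x}
  n7: {a} / ∅
  n8: {h} / {b}

Liveness:
  n0: in=∅ out={b,x}
  n1: in={x} out=∅
  n2: in=∅ out=∅
  n3: in={b} out={b,x}
  n4: in={b,x} out={b,x}
  n5: in={b} out={b,x}
  n6: in={b,x} out={b}
  n7: in={b} out={b}
  n8: in={b} out=∅

Conflict graph:
  a: {b}
  b: {a,h,k,x}
  c: {x}
  h: {b}
  k: {b,x}
  x: {b,c,k}

Colouring:
  lower bound: {b,k,x} mutually conflict ⇒ χ ≥ 3
  assign a→r1 b→r0 c→r0 h→r1 k→r2 x→r1 — no edge inside a register ⇒ χ ≤ 3
  χ = 3

Answer: 3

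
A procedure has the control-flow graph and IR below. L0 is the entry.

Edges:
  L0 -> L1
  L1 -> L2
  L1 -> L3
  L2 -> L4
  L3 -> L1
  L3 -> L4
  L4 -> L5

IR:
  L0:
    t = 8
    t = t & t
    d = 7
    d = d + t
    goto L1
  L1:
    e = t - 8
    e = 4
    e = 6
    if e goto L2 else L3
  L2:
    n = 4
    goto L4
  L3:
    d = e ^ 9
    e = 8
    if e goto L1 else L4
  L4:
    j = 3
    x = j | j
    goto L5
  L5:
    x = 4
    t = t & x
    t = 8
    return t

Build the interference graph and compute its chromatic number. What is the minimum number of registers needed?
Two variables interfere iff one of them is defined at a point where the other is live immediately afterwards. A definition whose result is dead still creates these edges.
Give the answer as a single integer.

Per-block:
  L0: def={d,t} ue=∅
  L1: def={e} ue={t}
  L2: def={n} ue=∅
  L3: def={d,e} ue={e}
  L4: def={j,x} ue=∅
  L5: def={t,x} ue={t}

Liveness:
  L0 li=∅ lo={t}
  L1 li={t} lo={e,t}
  L2 li={t} lo={t}
  L3 li={e,t} lo={t}
  L4 li={t} lo={t}
  L5 li={t} lo=∅

Conflict graph:
  d: {t}
  e: {t}
  j: {t}
  n: {t}
  t: {d,e,j,n,x}
  x: {t}

Chromatic number:
  lower bound: {d,t} mutually conflict ⇒ χ ≥ 2
  2-colouring: R0={t}  R1={d,e,j,n,x}
  χ = 2

Answer: 2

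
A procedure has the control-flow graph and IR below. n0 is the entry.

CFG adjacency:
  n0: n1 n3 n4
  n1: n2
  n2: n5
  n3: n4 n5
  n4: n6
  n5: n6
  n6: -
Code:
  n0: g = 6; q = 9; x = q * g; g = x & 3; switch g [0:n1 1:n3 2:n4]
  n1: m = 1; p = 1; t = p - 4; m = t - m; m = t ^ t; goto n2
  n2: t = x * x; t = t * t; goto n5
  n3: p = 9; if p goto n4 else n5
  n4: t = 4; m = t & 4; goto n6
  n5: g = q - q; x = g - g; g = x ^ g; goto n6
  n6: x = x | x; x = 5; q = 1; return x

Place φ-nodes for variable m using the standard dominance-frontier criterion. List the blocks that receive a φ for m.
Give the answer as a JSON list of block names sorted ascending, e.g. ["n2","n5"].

idom tree: n1←n0 n2←n1 n3←n0 n4←n0 n5←n0 n6←n0
Dom at joins:
  n4: preds {n0,n3}: {n0} ∩ {n0,n3} = {n0}; idom=n0
  n5: preds {n2,n3}: {n0,n1,n2} ∩ {n0,n3} = {n0}; idom=n0
  n6: preds {n4,n5}: {n0,n4} ∩ {n0,n5} = {n0}; idom=n0

Frontier:
  n4←n0: walk · to n0
  n4←n3: walk n3 to n0
  n5←n2: walk n2→n1 to n0
  n5←n3: walk n3 to n0
  n6←n4: walk n4 to n0
  n6←n5: walk n5 to n0
  n0 → ∅
  n1 → {n5}
  n2 → {n5}
  n3 → {n4,n5}
  n4 → {n6}
  n5 → {n6}
  n6 → ∅

φ for m: defs {n1,n4}
  DF⁺ = {n5,n6}

Answer: ["n5", "n6"]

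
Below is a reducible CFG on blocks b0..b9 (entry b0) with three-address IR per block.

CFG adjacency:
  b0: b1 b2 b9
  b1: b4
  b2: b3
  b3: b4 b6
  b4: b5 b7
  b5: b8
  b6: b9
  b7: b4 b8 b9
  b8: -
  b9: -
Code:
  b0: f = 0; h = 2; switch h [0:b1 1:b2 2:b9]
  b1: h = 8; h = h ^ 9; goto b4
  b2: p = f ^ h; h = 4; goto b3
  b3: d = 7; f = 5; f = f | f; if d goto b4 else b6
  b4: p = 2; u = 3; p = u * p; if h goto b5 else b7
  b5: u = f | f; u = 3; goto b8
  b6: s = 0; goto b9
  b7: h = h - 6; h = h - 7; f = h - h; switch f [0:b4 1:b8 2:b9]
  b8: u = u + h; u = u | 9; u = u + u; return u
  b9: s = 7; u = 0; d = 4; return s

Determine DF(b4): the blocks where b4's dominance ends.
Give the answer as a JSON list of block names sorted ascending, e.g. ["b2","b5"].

idom tree: b1←b0 b2←b0 b3←b2 b4←b0 b5←b4 b6←b3 b7←b4 b8←b4 b9←b0
Join-block Dom:
  b4: preds {b1,b3,b7}: {b0,b1} ∩ {b0,b2,b3} ∩ {b0,b4,b7} = {b0}; idom=b0
  b8: preds {b5,b7}: {b0,b4,b5} ∩ {b0,b4,b7} = {b0,b4}; idom=b4
  b9: preds {b0,b6,b7}: {b0} ∩ {b0,b2,b3,b6} ∩ {b0,b4,b7} = {b0}; idom=b0

DF walk-up:
  join b4 pred b1: b1 stop@b0
  join b4 pred b3: b3→b2 stop@b0
  join b4 pred b7: b7→b4 stop@b0
  join b8 pred b5: b5 stop@b4
  join b8 pred b7: b7 stop@b4
  join b9 pred b0: · stop@b0
  join b9 pred b6: b6→b3→b2 stop@b0
  join b9 pred b7: b7→b4 stop@b0
  b0: DF=∅
  b1: DF={b4}
  b2: DF={b4,b9}
  b3: DF={b4,b9}
  b4: DF={b4,b9}
  b5: DF={b8}
  b6: DF={b9}
  b7: DF={b4,b8,b9}
  b8: DF=∅
  b9: DF=∅

DF(b4) = ["b4", "b9"]

Answer: ["b4", "b9"]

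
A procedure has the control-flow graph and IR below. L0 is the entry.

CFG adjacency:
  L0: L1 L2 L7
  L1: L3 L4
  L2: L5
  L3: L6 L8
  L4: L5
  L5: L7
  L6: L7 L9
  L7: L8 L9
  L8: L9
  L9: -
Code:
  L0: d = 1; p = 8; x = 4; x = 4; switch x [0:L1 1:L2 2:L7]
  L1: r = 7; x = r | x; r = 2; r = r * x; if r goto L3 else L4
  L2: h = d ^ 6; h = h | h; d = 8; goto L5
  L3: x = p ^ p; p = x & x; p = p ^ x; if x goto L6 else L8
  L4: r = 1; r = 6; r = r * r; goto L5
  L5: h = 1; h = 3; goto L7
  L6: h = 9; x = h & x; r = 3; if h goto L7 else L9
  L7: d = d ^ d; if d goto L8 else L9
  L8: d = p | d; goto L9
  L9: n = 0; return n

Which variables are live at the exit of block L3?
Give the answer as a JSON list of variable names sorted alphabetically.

Block summaries:
  L0 def {d,p,x} use ∅
  L1 def {r,x} use {x}
  L2 def {d,h} use {d}
  L3 def {p,x} use {p}
  L4 def {r} use ∅
  L5 def {h} use ∅
  L6 def {h,r,x} use {x}
  L7 def {d} use {d}
  L8 def {d} use {d,p}
  L9 def {n} use ∅

Live sets:
  L0: in=∅ out={d,p,x}
  L1: in={d,p,x} out={d,p}
  L2: in={d,p} out={d,p}
  L3: in={d,p} out={d,p,x}
  L4: in={d,p} out={d,p}
  L5: in={d,p} out={d,p}
  L6: in={d,p,x} out={d,p}
  L7: in={d,p} out={d,p}
  L8: in={d,p} out=∅
  L9: in=∅ out=∅

live-out(L3) = ["d", "p", "x"]

Answer: ["d", "p", "x"]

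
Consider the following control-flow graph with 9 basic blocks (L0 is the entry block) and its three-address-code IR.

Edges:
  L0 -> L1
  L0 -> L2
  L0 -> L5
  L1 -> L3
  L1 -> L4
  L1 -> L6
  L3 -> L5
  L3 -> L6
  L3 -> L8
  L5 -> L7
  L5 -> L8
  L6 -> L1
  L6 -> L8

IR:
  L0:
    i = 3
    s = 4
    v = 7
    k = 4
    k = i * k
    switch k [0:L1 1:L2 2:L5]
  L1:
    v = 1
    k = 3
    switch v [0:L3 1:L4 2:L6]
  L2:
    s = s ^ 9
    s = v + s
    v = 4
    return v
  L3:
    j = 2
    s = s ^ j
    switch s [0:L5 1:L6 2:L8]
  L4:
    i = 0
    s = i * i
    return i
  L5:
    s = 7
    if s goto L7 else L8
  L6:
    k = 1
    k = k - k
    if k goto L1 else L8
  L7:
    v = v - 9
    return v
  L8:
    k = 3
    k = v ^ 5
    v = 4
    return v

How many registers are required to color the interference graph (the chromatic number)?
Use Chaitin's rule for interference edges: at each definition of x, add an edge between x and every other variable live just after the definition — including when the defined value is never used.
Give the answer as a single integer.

Per-block:
  L0 def {i,k,s,v} use ∅
  L1 def {k,v} use ∅
  L2 def {s,v} use {s,v}
  L3 def {j,s} use {s}
  L4 def {i,s} use ∅
  L5 def {s} use ∅
  L6 def {k} use ∅
  L7 def {v} use {v}
  L8 def {k,v} use {v}

Liveness:
  L0: in=∅ out={s,v}
  L1: in={s} out={s,v}
  L2: in={s,v} out=∅
  L3: in={s,v} out={s,v}
  L4: in=∅ out=∅
  L5: in={v} out={v}
  L6: in={s,v} out={s,v}
  L7: in={v} out=∅
  L8: in={v} out=∅

Conflict graph:
  i↔{k,s,v}
  j↔{s,v}
  k↔{i,s,v}
  s↔{i,j,k,v}
  v↔{i,j,k,s}

Colouring:
  clique {i,k,s,v} ⇒ need ≥ 4
  assign i→c2 j→c2 k→c3 s→c0 v→c1 — no edge inside a register ⇒ χ ≤ 4
  χ = 4

Answer: 4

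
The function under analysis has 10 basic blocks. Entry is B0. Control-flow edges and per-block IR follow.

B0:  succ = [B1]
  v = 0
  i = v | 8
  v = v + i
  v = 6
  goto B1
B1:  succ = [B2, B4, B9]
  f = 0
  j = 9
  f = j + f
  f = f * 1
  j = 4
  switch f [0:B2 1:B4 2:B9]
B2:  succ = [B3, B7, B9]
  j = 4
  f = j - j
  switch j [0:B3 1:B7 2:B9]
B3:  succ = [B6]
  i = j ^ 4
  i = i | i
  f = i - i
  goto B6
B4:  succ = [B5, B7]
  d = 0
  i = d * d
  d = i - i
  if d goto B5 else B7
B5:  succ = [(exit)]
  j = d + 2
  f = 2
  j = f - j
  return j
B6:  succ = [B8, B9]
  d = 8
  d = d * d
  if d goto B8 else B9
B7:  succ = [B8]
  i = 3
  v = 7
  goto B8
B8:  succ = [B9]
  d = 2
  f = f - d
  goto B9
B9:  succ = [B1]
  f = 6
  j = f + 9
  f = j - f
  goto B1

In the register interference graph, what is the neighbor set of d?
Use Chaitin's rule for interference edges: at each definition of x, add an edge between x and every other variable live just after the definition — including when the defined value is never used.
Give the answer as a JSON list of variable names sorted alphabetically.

Answer: ["f"]

Working:
Per-block:
  B0: def={i,v} ue=∅
  B1: def={f,j} ue=∅
  B2: def={f,j} ue=∅
  B3: def={f,i} ue={j}
  B4: def={d,i} ue=∅
  B5: def={f,j} ue={d}
  B6: def={d} ue=∅
  B7: def={i,v} ue=∅
  B8: def={d,f} ue={f}
  B9: def={f,j} ue=∅

Backward fixpoint:
  B0 li=∅ lo=∅
  B1 li=∅ lo={f}
  B2 li=∅ lo={f,j}
  B3 li={j} lo={f}
  B4 li={f} lo={d,f}
  B5 li={d} lo=∅
  B6 li={f} lo={f}
  B7 li={f} lo={f}
  B8 li={f} lo=∅
  B9 li=∅ lo=∅

Conflict graph:
  d↔{f}
  f↔{d,i,j,v}
  i↔{f,v}
  j↔{f}
  v↔{f,i}

N(d) = ["f"]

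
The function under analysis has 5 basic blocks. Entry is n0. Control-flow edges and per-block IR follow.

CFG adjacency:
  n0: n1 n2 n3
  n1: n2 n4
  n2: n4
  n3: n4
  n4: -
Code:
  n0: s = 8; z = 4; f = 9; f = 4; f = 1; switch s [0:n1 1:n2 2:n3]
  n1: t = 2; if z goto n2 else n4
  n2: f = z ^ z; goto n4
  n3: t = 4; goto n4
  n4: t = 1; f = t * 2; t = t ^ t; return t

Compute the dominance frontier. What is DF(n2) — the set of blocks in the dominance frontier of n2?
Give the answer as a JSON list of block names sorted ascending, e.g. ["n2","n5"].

idom tree: n1←n0 n2←n0 n3←n0 n4←n0
Dom at joins:
  n2: preds {n0,n1}: {n0} ∩ {n0,n1} = {n0}; idom=n0
  n4: preds {n1,n2,n3}: {n0,n1} ∩ {n0,n2} ∩ {n0,n3} = {n0}; idom=n0

Frontier:
  join n2 pred n0: · stop@n0
  join n2 pred n1: n1 stop@n0
  join n4 pred n1: n1 stop@n0
  join n4 pred n2: n2 stop@n0
  join n4 pred n3: n3 stop@n0
  n0: DF=∅
  n1: DF={n2,n4}
  n2: DF={n4}
  n3: DF={n4}
  n4: DF=∅

DF(n2) = ["n4"]

Answer: ["n4"]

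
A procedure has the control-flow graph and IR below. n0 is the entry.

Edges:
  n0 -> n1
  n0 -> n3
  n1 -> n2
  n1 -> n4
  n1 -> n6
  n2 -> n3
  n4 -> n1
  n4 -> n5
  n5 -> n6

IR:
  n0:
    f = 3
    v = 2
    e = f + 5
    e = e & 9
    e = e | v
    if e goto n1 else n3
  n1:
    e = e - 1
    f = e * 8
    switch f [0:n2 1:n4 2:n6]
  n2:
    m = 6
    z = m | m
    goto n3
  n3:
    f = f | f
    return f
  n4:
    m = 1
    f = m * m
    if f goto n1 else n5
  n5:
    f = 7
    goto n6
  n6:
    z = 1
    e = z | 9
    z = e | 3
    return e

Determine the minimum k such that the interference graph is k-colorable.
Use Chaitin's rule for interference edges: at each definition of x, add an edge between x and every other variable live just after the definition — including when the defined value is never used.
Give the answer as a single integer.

Answer: 3

Derivation:
Block summaries:
  n0: {e,f,v} / ∅
  n1: {e,f} / {e}
  n2: {m,z} / ∅
  n3: {f} / {f}
  n4: {f,m} / ∅
  n5: {f} / ∅
  n6: {e,z} / ∅

Liveness:
  n0 li=∅ lo={e,f}
  n1 li={e} lo={e,f}
  n2 li={f} lo={f}
  n3 li={f} lo=∅
  n4 li={e} lo={e}
  n5 li=∅ lo=∅
  n6 li=∅ lo=∅

Interfere edges:
  e↔{f,m,v,z}
  f↔{e,m,v,z}
  m↔{e,f}
  v↔{e,f}
  z↔{e,f}

Chromatic number:
  clique {e,f,m} ⇒ need ≥ 3
  assign e→r0 f→r1 m→r2 v→r2 z→r2 — no edge inside a register ⇒ χ ≤ 3
  χ = 3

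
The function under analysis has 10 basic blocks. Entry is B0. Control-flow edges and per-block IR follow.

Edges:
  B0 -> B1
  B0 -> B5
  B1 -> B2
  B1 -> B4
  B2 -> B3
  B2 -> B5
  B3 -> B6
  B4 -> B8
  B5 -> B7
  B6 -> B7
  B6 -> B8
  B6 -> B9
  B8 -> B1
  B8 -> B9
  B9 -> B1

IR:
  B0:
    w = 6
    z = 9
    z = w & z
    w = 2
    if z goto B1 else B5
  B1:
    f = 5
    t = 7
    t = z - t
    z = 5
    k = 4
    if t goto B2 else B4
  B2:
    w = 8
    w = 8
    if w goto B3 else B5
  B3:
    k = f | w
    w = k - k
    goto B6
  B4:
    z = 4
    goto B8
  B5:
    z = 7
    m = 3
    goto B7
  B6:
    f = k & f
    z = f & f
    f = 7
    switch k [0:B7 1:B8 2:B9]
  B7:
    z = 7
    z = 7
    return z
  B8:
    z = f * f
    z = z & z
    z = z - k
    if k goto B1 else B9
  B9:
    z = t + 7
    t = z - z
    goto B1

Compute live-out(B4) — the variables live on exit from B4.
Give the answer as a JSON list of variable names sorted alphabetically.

Answer: ["f", "k", "t"]

Working:
Block summaries:
  B0 def {w,z} use ∅
  B1 def {f,k,t,z} use {z}
  B2 def {w} use ∅
  B3 def {k,w} use {f,w}
  B4 def {z} use ∅
  B5 def {m,z} use ∅
  B6 def {f,z} use {f,k}
  B7 def {z} use ∅
  B8 def {z} use {f,k}
  B9 def {t,z} use {t}

Live sets:
  live B0: ∅→{z}
  live B1: {z}→{f,k,t}
  live B2: {f,t}→{f,t,w}
  live B3: {f,t,w}→{f,k,t}
  live B4: {f,k,t}→{f,k,t}
  live B5: ∅→∅
  live B6: {f,k,t}→{f,k,t}
  live B7: ∅→∅
  live B8: {f,k,t}→{t,z}
  live B9: {t}→{z}

live-out(B4) = ["f", "k", "t"]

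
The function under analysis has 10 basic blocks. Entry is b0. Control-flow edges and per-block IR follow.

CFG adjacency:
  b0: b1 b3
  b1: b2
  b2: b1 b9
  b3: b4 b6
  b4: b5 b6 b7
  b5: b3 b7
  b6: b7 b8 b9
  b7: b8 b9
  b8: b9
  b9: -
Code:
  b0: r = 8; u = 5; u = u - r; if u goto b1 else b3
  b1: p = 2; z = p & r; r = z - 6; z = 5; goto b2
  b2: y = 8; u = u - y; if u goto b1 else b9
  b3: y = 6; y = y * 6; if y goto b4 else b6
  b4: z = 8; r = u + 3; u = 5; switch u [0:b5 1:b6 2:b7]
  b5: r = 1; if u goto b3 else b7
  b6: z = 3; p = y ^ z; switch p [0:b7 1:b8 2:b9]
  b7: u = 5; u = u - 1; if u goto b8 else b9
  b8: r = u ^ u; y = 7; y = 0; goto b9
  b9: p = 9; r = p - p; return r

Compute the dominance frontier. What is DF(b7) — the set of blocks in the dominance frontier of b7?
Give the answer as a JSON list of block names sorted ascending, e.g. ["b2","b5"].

Answer: ["b8", "b9"]

Analysis:
idom tree: b1←b0 b2←b1 b3←b0 b4←b3 b5←b4 b6←b3 b7←b3 b8←b3 b9←b0
Dom at joins:
  b1: preds {b0,b2}: {b0} ∩ {b0,b1,b2} = {b0}; idom=b0
  b3: preds {b0,b5}: {b0} ∩ {b0,b3,b4,b5} = {b0}; idom=b0
  b6: preds {b3,b4}: {b0,b3} ∩ {b0,b3,b4} = {b0,b3}; idom=b3
  b7: preds {b4,b5,b6}: {b0,b3,b4} ∩ {b0,b3,b4,b5} ∩ {b0,b3,b6} = {b0,b3}; idom=b3
  b8: preds {b6,b7}: {b0,b3,b6} ∩ {b0,b3,b7} = {b0,b3}; idom=b3
  b9: preds {b2,b6,b7,b8}: {b0,b1,b2} ∩ {b0,b3,b6} ∩ {b0,b3,b7} ∩ {b0,b3,b8} = {b0}; idom=b0

DF derivation:
  b1←b0: walk · to b0
  b1←b2: walk b2→b1 to b0
  b3←b0: walk · to b0
  b3←b5: walk b5→b4→b3 to b0
  b6←b3: walk · to b3
  b6←b4: walk b4 to b3
  b7←b4: walk b4 to b3
  b7←b5: walk b5→b4 to b3
  b7←b6: walk b6 to b3
  b8←b6: walk b6 to b3
  b8←b7: walk b7 to b3
  b9←b2: walk b2→b1 to b0
  b9←b6: walk b6→b3 to b0
  b9←b7: walk b7→b3 to b0
  b9←b8: walk b8→b3 to b0
  b0: DF=∅
  b1: DF={b1,b9}
  b2: DF={b1,b9}
  b3: DF={b3,b9}
  b4: DF={b3,b6,b7}
  b5: DF={b3,b7}
  b6: DF={b7,b8,b9}
  b7: DF={b8,b9}
  b8: DF={b9}
  b9: DF=∅

DF(b7) = ["b8", "b9"]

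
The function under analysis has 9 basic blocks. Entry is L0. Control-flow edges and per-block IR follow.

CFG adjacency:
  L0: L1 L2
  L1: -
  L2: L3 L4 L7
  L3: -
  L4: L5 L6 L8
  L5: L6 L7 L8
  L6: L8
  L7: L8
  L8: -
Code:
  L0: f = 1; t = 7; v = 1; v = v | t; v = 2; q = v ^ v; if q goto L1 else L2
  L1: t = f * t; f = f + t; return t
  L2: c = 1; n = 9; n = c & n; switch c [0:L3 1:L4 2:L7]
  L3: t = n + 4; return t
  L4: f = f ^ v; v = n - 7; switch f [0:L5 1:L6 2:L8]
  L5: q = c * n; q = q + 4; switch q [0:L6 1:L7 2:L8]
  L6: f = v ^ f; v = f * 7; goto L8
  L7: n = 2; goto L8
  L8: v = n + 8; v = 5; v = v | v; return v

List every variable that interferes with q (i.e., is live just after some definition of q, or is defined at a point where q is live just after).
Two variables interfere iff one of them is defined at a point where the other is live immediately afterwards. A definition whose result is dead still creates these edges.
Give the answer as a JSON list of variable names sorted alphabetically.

Per-block:
  L0: {f,q,t,v} / ∅
  L1: {f,t} / {f,t}
  L2: {c,n} / ∅
  L3: {t} / {n}
  L4: {f,v} / {f,n,v}
  L5: {q} / {c,n}
  L6: {f,v} / {f,v}
  L7: {n} / ∅
  L8: {v} / {n}

Backward fixpoint:
  L0: in=∅ out={f,t,v}
  L1: in={f,t} out=∅
  L2: in={f,v} out={c,f,n,v}
  L3: in={n} out=∅
  L4: in={c,f,n,v} out={c,f,n,v}
  L5: in={c,f,n,v} out={f,n,v}
  L6: in={f,n,v} out={n}
  L7: in=∅ out={n}
  L8: in={n} out=∅

Conflict graph:
  c: {f,n,v}
  f: {c,n,q,t,v}
  n: {c,f,q,v}
  q: {f,n,t,v}
  t: {f,q,v}
  v: {c,f,n,q,t}

N(q) = ["f", "n", "t", "v"]

Answer: ["f", "n", "t", "v"]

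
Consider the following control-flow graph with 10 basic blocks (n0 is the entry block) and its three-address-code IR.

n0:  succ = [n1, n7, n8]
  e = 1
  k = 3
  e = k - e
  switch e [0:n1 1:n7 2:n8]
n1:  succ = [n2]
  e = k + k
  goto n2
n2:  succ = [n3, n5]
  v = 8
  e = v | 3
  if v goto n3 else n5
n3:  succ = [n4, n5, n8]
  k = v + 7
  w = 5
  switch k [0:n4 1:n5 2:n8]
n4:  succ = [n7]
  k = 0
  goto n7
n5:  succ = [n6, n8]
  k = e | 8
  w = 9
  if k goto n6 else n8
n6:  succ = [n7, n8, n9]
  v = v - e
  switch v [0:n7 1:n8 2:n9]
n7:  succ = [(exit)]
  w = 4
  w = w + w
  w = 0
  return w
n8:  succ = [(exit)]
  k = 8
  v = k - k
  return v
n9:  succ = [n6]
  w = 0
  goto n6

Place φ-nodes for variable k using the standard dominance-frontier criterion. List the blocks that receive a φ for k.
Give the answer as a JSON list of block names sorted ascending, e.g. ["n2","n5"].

idom tree: n1←n0 n2←n1 n3←n2 n4←n3 n5←n2 n6←n5 n7←n0 n8←n0 n9←n6
Dom∩ at merges:
  n5: preds {n2,n3}: {n0,n1,n2} ∩ {n0,n1,n2,n3} = {n0,n1,n2}; idom=n2
  n6: preds {n5,n9}: {n0,n1,n2,n5} ∩ {n0,n1,n2,n5,n6,n9} = {n0,n1,n2,n5}; idom=n5
  n7: preds {n0,n4,n6}: {n0} ∩ {n0,n1,n2,n3,n4} ∩ {n0,n1,n2,n5,n6} = {n0}; idom=n0
  n8: preds {n0,n3,n5,n6}: {n0} ∩ {n0,n1,n2,n3} ∩ {n0,n1,n2,n5} ∩ {n0,n1,n2,n5,n6} = {n0}; idom=n0

DF walk-up:
  n5←n2: walk · to n2
  n5←n3: walk n3 to n2
  n6←n5: walk · to n5
  n6←n9: walk n9→n6 to n5
  n7←n0: walk · to n0
  n7←n4: walk n4→n3→n2→n1 to n0
  n7←n6: walk n6→n5→n2→n1 to n0
  n8←n0: walk · to n0
  n8←n3: walk n3→n2→n1 to n0
  n8←n5: walk n5→n2→n1 to n0
  n8←n6: walk n6→n5→n2→n1 to n0
  n0: DF=∅
  n1: DF={n7,n8}
  n2: DF={n7,n8}
  n3: DF={n5,n7,n8}
  n4: DF={n7}
  n5: DF={n7,n8}
  n6: DF={n6,n7,n8}
  n7: DF=∅
  n8: DF=∅
  n9: DF={n6}

φ for k: defs {n0,n3,n4,n5,n8}
  DF⁺ = {n5,n7,n8}

Answer: ["n5", "n7", "n8"]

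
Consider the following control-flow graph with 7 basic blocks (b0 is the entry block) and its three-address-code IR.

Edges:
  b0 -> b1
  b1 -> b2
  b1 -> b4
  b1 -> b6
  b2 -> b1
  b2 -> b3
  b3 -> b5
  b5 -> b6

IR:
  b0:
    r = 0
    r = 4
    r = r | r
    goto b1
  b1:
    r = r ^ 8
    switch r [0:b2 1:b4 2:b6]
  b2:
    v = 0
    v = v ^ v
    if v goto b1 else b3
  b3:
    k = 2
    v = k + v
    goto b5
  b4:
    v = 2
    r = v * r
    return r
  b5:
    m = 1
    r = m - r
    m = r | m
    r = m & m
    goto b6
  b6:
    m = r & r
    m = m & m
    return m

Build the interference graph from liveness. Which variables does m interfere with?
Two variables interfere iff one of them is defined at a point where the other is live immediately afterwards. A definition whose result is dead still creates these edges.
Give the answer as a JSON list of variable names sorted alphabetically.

Answer: ["r"]

Analysis:
Per-block:
  b0: def={r} ue=∅
  b1: def={r} ue={r}
  b2: def={v} ue=∅
  b3: def={k,v} ue={v}
  b4: def={r,v} ue={r}
  b5: def={m,r} ue={r}
  b6: def={m} ue={r}

Backward fixpoint:
  b0 li=∅ lo={r}
  b1 li={r} lo={r}
  b2 li={r} lo={r,v}
  b3 li={r,v} lo={r}
  b4 li={r} lo=∅
  b5 li={r} lo={r}
  b6 li={r} lo=∅

Interference:
  k — {r,v}
  m — {r}
  r — {k,m,v}
  v — {k,r}

N(m) = ["r"]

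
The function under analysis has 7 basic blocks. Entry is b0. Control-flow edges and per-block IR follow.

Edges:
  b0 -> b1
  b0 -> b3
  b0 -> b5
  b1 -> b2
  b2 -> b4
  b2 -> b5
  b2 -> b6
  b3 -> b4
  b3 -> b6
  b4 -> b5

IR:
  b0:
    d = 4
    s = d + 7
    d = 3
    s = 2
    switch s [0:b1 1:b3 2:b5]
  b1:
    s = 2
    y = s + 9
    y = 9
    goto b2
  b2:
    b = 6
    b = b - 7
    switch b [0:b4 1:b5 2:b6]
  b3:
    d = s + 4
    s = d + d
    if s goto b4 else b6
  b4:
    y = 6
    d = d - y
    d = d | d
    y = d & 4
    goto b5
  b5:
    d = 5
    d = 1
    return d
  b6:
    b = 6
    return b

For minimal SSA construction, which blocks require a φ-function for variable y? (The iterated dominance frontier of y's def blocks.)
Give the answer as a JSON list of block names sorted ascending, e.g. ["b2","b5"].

idom tree: b1←b0 b2←b1 b3←b0 b4←b0 b5←b0 b6←b0
Dom at joins:
  b4: preds {b2,b3}: {b0,b1,b2} ∩ {b0,b3} = {b0}; idom=b0
  b5: preds {b0,b2,b4}: {b0} ∩ {b0,b1,b2} ∩ {b0,b4} = {b0}; idom=b0
  b6: preds {b2,b3}: {b0,b1,b2} ∩ {b0,b3} = {b0}; idom=b0

DF walk-up:
  join b4 pred b2: b2→b1 stop@b0
  join b4 pred b3: b3 stop@b0
  join b5 pred b0: · stop@b0
  join b5 pred b2: b2→b1 stop@b0
  join b5 pred b4: b4 stop@b0
  join b6 pred b2: b2→b1 stop@b0
  join b6 pred b3: b3 stop@b0
  DF(b0)=∅
  DF(b1)={b4,b5,b6}
  DF(b2)={b4,b5,b6}
  DF(b3)={b4,b6}
  DF(b4)={b5}
  DF(b5)=∅
  DF(b6)=∅

φ for y: defs {b1,b4}
  DF⁺ = {b4,b5,b6}

Answer: ["b4", "b5", "b6"]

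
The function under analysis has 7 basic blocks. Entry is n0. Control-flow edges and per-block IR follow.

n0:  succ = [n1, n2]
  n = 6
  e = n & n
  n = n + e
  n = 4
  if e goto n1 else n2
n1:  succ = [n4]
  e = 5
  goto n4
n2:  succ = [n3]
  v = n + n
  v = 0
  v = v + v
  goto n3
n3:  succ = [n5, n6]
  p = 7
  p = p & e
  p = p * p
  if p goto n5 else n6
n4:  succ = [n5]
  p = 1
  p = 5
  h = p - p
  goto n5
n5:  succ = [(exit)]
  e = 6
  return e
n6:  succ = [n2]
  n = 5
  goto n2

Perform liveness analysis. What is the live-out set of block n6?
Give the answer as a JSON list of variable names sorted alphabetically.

Block summaries:
  n0 def {e,n} use ∅
  n1 def {e} use ∅
  n2 def {v} use {n}
  n3 def {p} use {e}
  n4 def {h,p} use ∅
  n5 def {e} use ∅
  n6 def {n} use ∅

Live sets:
  live n0: ∅→{e,n}
  live n1: ∅→∅
  live n2: {e,n}→{e}
  live n3: {e}→{e}
  live n4: ∅→∅
  live n5: ∅→∅
  live n6: {e}→{e,n}

live-out(n6) = ["e", "n"]

Answer: ["e", "n"]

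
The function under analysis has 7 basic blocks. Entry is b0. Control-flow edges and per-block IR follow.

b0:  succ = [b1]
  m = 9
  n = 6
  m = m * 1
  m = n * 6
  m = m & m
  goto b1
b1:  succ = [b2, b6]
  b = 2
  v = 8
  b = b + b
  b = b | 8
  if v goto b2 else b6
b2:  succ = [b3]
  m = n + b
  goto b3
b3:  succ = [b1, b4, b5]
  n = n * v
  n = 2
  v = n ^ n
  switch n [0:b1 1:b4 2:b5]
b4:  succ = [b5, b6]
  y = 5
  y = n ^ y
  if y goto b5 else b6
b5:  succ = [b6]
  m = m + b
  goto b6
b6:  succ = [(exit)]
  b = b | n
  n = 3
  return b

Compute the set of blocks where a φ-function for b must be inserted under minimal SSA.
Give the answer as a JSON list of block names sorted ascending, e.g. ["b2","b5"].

idom tree: b1←b0 b2←b1 b3←b2 b4←b3 b5←b3 b6←b1
Dom∩ at merges:
  b1: preds {b0,b3}: {b0} ∩ {b0,b1,b2,b3} = {b0}; idom=b0
  b5: preds {b3,b4}: {b0,b1,b2,b3} ∩ {b0,b1,b2,b3,b4} = {b0,b1,b2,b3}; idom=b3
  b6: preds {b1,b4,b5}: {b0,b1} ∩ {b0,b1,b2,b3,b4} ∩ {b0,b1,b2,b3,b5} = {b0,b1}; idom=b1

DF derivation:
  b1←b0: walk · to b0
  b1←b3: walk b3→b2→b1 to b0
  b5←b3: walk · to b3
  b5←b4: walk b4 to b3
  b6←b1: walk · to b1
  b6←b4: walk b4→b3→b2 to b1
  b6←b5: walk b5→b3→b2 to b1
  DF(b0)=∅
  DF(b1)={b1}
  DF(b2)={b1,b6}
  DF(b3)={b1,b6}
  DF(b4)={b5,b6}
  DF(b5)={b6}
  DF(b6)=∅

φ for b: defs {b1,b6}
  DF⁺ = {b1}

Answer: ["b1"]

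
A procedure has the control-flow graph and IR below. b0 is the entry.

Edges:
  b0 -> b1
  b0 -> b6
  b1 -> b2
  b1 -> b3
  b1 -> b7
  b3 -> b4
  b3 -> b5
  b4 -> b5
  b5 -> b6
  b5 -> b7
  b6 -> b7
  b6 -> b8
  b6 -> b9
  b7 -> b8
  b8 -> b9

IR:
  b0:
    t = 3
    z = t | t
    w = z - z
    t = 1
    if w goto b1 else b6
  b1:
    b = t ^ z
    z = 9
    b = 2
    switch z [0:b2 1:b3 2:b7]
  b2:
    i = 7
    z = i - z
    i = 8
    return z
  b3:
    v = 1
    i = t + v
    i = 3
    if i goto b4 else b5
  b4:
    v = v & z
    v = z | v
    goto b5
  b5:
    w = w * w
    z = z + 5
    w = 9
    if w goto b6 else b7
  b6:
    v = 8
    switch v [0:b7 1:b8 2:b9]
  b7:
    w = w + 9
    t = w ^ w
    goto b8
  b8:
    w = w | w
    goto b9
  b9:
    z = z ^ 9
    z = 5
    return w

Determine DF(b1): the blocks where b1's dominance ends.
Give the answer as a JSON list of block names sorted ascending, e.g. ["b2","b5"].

idom tree: b1←b0 b2←b1 b3←b1 b4←b3 b5←b3 b6←b0 b7←b0 b8←b0 b9←b0
Join-block Dom:
  b5: preds {b3,b4}: {b0,b1,b3} ∩ {b0,b1,b3,b4} = {b0,b1,b3}; idom=b3
  b6: preds {b0,b5}: {b0} ∩ {b0,b1,b3,b5} = {b0}; idom=b0
  b7: preds {b1,b5,b6}: {b0,b1} ∩ {b0,b1,b3,b5} ∩ {b0,b6} = {b0}; idom=b0
  b8: preds {b6,b7}: {b0,b6} ∩ {b0,b7} = {b0}; idom=b0
  b9: preds {b6,b8}: {b0,b6} ∩ {b0,b8} = {b0}; idom=b0

DF walk-up:
  join b5 pred b3: · stop@b3
  join b5 pred b4: b4 stop@b3
  join b6 pred b0: · stop@b0
  join b6 pred b5: b5→b3→b1 stop@b0
  join b7 pred b1: b1 stop@b0
  join b7 pred b5: b5→b3→b1 stop@b0
  join b7 pred b6: b6 stop@b0
  join b8 pred b6: b6 stop@b0
  join b8 pred b7: b7 stop@b0
  join b9 pred b6: b6 stop@b0
  join b9 pred b8: b8 stop@b0
  b0: DF=∅
  b1: DF={b6,b7}
  b2: DF=∅
  b3: DF={b6,b7}
  b4: DF={b5}
  b5: DF={b6,b7}
  b6: DF={b7,b8,b9}
  b7: DF={b8}
  b8: DF={b9}
  b9: DF=∅

DF(b1) = ["b6", "b7"]

Answer: ["b6", "b7"]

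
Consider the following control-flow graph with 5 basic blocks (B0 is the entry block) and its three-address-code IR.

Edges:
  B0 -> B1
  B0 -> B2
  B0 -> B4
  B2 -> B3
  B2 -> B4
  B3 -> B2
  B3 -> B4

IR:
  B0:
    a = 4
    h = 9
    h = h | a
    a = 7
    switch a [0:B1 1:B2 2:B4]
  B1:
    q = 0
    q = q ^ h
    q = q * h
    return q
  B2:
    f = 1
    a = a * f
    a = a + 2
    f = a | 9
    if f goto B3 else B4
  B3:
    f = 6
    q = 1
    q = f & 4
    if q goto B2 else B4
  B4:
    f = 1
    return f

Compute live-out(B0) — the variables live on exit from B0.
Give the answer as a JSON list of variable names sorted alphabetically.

Block summaries:
  B0 def {a,h} use ∅
  B1 def {q} use {h}
  B2 def {a,f} use {a}
  B3 def {f,q} use ∅
  B4 def {f} use ∅

Live sets:
  B0 li=∅ lo={a,h}
  B1 li={h} lo=∅
  B2 li={a} lo={a}
  B3 li={a} lo={a}
  B4 li=∅ lo=∅

live-out(B0) = ["a", "h"]

Answer: ["a", "h"]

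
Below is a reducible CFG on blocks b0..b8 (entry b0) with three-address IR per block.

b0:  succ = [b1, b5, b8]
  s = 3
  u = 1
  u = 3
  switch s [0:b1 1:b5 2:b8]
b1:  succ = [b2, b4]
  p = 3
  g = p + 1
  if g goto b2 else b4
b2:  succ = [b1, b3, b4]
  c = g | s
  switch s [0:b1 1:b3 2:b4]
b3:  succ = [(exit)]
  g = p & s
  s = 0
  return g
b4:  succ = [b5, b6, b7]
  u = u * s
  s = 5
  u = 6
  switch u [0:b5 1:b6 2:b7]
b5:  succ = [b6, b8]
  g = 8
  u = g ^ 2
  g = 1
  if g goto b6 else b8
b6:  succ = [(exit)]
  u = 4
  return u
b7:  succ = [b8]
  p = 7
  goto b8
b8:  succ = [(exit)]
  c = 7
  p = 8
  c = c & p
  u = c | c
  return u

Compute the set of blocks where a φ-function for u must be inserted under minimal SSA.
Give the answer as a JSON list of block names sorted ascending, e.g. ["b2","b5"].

Answer: ["b5", "b6", "b8"]

Derivation:
idom tree: b1←b0 b2←b1 b3←b2 b4←b1 b5←b0 b6←b0 b7←b4 b8←b0
Join-block Dom:
  b1: preds {b0,b2}: {b0} ∩ {b0,b1,b2} = {b0}; idom=b0
  b4: preds {b1,b2}: {b0,b1} ∩ {b0,b1,b2} = {b0,b1}; idom=b1
  b5: preds {b0,b4}: {b0} ∩ {b0,b1,b4} = {b0}; idom=b0
  b6: preds {b4,b5}: {b0,b1,b4} ∩ {b0,b5} = {b0}; idom=b0
  b8: preds {b0,b5,b7}: {b0} ∩ {b0,b5} ∩ {b0,b1,b4,b7} = {b0}; idom=b0

DF derivation:
  b1←b0: walk · to b0
  b1←b2: walk b2→b1 to b0
  b4←b1: walk · to b1
  b4←b2: walk b2 to b1
  b5←b0: walk · to b0
  b5←b4: walk b4→b1 to b0
  b6←b4: walk b4→b1 to b0
  b6←b5: walk b5 to b0
  b8←b0: walk · to b0
  b8←b5: walk b5 to b0
  b8←b7: walk b7→b4→b1 to b0
  b0: DF=∅
  b1: DF={b1,b5,b6,b8}
  b2: DF={b1,b4}
  b3: DF=∅
  b4: DF={b5,b6,b8}
  b5: DF={b6,b8}
  b6: DF=∅
  b7: DF={b8}
  b8: DF=∅

φ for u: defs {b0,b4,b5,b6,b8}
  DF⁺ = {b5,b6,b8}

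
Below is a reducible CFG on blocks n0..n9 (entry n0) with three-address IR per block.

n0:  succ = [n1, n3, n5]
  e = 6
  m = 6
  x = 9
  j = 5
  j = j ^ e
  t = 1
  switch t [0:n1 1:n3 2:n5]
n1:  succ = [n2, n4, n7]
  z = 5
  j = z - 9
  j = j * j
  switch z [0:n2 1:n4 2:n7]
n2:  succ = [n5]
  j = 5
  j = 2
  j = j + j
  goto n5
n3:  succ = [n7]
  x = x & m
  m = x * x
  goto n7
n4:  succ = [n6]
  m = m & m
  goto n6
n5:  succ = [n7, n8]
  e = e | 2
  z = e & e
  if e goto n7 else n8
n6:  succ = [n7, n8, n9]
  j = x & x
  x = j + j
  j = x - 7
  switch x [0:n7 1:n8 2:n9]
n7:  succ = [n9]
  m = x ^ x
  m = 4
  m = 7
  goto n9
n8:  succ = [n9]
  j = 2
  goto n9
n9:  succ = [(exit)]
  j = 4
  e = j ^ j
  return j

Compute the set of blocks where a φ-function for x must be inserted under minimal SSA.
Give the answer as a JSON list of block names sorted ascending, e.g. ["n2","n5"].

Answer: ["n7", "n8", "n9"]

Analysis:
idom tree: n1←n0 n2←n1 n3←n0 n4←n1 n5←n0 n6←n4 n7←n0 n8←n0 n9←n0
Join-block Dom:
  n5: preds {n0,n2}: {n0} ∩ {n0,n1,n2} = {n0}; idom=n0
  n7: preds {n1,n3,n5,n6}: {n0,n1} ∩ {n0,n3} ∩ {n0,n5} ∩ {n0,n1,n4,n6} = {n0}; idom=n0
  n8: preds {n5,n6}: {n0,n5} ∩ {n0,n1,n4,n6} = {n0}; idom=n0
  n9: preds {n6,n7,n8}: {n0,n1,n4,n6} ∩ {n0,n7} ∩ {n0,n8} = {n0}; idom=n0

DF derivation:
  join n5 pred n0: · stop@n0
  join n5 pred n2: n2→n1 stop@n0
  join n7 pred n1: n1 stop@n0
  join n7 pred n3: n3 stop@n0
  join n7 pred n5: n5 stop@n0
  join n7 pred n6: n6→n4→n1 stop@n0
  join n8 pred n5: n5 stop@n0
  join n8 pred n6: n6→n4→n1 stop@n0
  join n9 pred n6: n6→n4→n1 stop@n0
  join n9 pred n7: n7 stop@n0
  join n9 pred n8: n8 stop@n0
  n0 → ∅
  n1 → {n5,n7,n8,n9}
  n2 → {n5}
  n3 → {n7}
  n4 → {n7,n8,n9}
  n5 → {n7,n8}
  n6 → {n7,n8,n9}
  n7 → {n9}
  n8 → {n9}
  n9 → ∅

φ for x: defs {n0,n3,n6}
  DF⁺ = {n7,n8,n9}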